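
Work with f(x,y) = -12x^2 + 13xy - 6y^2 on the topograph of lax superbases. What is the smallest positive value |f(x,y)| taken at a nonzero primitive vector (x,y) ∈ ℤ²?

translate: b→11 (≡-13 mod 24), so (12,-13,6)→(12,11,5)
flip: (12,11,5)→(5,-11,12)
translate: b→-1 (≡-11 mod 10), so (5,-11,12)→(5,-1,6)
reduced (well bottom): (5,-1,6) with a≤c, −a<b≤a
well minimum |f| = |-5| = 5 (negative-definite)

5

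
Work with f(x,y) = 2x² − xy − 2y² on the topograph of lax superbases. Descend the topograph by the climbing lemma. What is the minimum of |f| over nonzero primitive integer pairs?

descent: ρ → (-2,1,2)  [lands on river]
river: ρ → (2,3,-1)
river: ρ → (-1,3,2)
river: ρ → (2,1,-2)
river: ρ → (-2,3,1)
river: ρ → (1,3,-2)
closes: descent 1, river 6
min |a| on river = 1

1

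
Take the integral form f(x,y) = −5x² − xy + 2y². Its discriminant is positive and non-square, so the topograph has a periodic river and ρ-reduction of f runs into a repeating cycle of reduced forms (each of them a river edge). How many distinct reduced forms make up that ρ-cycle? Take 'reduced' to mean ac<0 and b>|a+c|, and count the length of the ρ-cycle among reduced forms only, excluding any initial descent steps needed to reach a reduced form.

D = 41, ⌊√D⌋ = 6
descent: ρ → (2,5,-2)  [lands on river]
river: ρ → (-2,3,4)
river: ρ → (4,5,-1)
river: ρ → (-1,5,4)
river: ρ → (4,3,-2)
river: ρ → (-2,5,2)
river: ρ → (2,3,-4)
river: ρ → (-4,5,1)
river: ρ → (1,5,-4)
river: ρ → (-4,3,2)
ρ-cycle length = 10 (tail of 1 descent step not counted)

10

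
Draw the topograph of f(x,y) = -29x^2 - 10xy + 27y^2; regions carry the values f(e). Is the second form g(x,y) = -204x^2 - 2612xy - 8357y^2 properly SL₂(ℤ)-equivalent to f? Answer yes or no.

D₁ = 3232, D₂ = 3232
river cycle of f (length 14): (27, 10, -29), (-29, 48, 8), (8, 48, -29), (-29, 10, 27), (27, 44, -12), (-12, 52, 11), (11, 36, -44), (-44, 52, 3), (3, 56, -8), (-8, 56, 3), … (4 more)
river cycle of g (length 14): (-29, 48, 8), (8, 48, -29), (-29, 10, 27), (27, 44, -12), (-12, 52, 11), (11, 36, -44), (-44, 52, 3), (3, 56, -8), (-8, 56, 3), (3, 52, -44), … (4 more)
cycles coincide ⇒ equivalent

yes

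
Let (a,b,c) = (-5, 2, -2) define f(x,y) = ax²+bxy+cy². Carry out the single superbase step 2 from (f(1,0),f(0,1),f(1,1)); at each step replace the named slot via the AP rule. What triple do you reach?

start (-5,-2,-5) = (f(1,0),f(0,1),f(1,1))
replace slot 2: 2·((-5)+(-5)) − (-2) = -18 → (-5,-18,-5)

-5,-18,-5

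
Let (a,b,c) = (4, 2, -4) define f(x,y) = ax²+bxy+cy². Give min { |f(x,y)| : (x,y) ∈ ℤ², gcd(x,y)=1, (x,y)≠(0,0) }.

river: ρ → (-4,6,2)
river: ρ → (2,6,-4)
river: ρ → (-4,2,4)
river: ρ → (4,6,-2)
river: ρ → (-2,6,4)
river: ρ → (4,2,-4)
closes: descent 0, river 6
min |a| on river = 2

2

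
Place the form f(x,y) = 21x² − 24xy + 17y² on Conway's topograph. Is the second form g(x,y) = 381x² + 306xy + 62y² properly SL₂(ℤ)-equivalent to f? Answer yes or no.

D₁ = -852, D₂ = -852
f: translate: b→18 (≡-24 mod 42), so (21,-24,17)→(21,18,14)
f: flip: (21,18,14)→(14,-18,21)
f: translate: b→10 (≡-18 mod 28), so (14,-18,21)→(14,10,17)
f: reduced (well bottom): (14,10,17) with a≤c, −a<b≤a
g: flip: (381,306,62)→(62,-306,381)
g: translate: b→-58 (≡-306 mod 124), so (62,-306,381)→(62,-58,17)
g: flip: (62,-58,17)→(17,58,62)
g: translate: b→-10 (≡58 mod 34), so (17,58,62)→(17,-10,14)
g: flip: (17,-10,14)→(14,10,17)
g: reduced (well bottom): (14,10,17) with a≤c, −a<b≤a
reduced forms (14, 10, 17) vs (14, 10, 17) ⇒ equivalent

yes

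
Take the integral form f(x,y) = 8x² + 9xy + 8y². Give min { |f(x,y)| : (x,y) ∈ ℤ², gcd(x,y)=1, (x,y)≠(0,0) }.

translate: b→-7 (≡9 mod 16), so (8,9,8)→(8,-7,7)
flip: (8,-7,7)→(7,7,8)
reduced (well bottom): (7,7,8) with a≤c, −a<b≤a
well minimum = a = 7

7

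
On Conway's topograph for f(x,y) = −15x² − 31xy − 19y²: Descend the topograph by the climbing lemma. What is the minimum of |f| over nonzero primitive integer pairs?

translate: b→1 (≡31 mod 30), so (15,31,19)→(15,1,3)
flip: (15,1,3)→(3,-1,15)
reduced (well bottom): (3,-1,15) with a≤c, −a<b≤a
well minimum |f| = |-3| = 3 (negative-definite)

3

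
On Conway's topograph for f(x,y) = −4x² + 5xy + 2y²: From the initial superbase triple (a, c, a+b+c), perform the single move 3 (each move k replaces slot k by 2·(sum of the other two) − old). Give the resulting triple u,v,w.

start (-4,2,3) = (f(1,0),f(0,1),f(1,1))
replace slot 3: 2·((-4)+2) − 3 = -7 → (-4,2,-7)

-4,2,-7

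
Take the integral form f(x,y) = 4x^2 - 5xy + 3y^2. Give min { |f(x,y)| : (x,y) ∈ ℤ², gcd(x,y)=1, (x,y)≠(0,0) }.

translate: b→3 (≡-5 mod 8), so (4,-5,3)→(4,3,2)
flip: (4,3,2)→(2,-3,4)
translate: b→1 (≡-3 mod 4), so (2,-3,4)→(2,1,3)
reduced (well bottom): (2,1,3) with a≤c, −a<b≤a
well minimum = a = 2

2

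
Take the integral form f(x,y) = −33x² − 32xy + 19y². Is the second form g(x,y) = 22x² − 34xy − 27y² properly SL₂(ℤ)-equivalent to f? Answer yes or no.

D₁ = 3532, D₂ = 3532
river cycle of f (length 46): (19, 32, -33), (-33, 34, 18), (18, 38, -29), (-29, 20, 27), (27, 34, -22), (-22, 54, 7), (7, 58, -6), (-6, 50, 43), (43, 36, -13), (-13, 42, 34), … (36 more)
river cycle of g (length 46): (-27, 34, 22), (22, 54, -7), (-7, 58, 6), (6, 50, -43), (-43, 36, 13), (13, 42, -34), (-34, 26, 21), (21, 58, -2), (-2, 58, 21), (21, 26, -34), … (36 more)
cycles differ ⇒ inequivalent

no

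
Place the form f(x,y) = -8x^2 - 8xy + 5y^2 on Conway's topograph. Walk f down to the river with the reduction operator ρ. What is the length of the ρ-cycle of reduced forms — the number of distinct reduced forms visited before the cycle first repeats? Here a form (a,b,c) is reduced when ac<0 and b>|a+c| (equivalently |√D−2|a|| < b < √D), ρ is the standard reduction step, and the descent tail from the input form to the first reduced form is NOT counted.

D = 224, ⌊√D⌋ = 14
descent: ρ → (5,8,-8)  [lands on river]
river: ρ → (-8,8,5)
river: ρ → (5,12,-4)
river: ρ → (-4,12,5)
ρ-cycle length = 4 (tail of 1 descent step not counted)

4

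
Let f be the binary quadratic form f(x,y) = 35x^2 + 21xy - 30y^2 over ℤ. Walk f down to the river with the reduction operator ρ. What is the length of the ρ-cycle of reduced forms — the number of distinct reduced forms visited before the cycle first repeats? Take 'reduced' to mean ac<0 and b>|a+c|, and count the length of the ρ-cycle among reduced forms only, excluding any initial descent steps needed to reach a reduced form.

D = 4641, ⌊√D⌋ = 68
river: ρ → (-30,39,26)
river: ρ → (26,65,-4)
river: ρ → (-4,63,42)
river: ρ → (42,21,-25)
river: ρ → (-25,29,38)
river: ρ → (38,47,-16)
river: ρ → (-16,49,35)
river: ρ → (35,21,-30)
ρ-cycle length = 8 (tail of 0 descent steps not counted)

8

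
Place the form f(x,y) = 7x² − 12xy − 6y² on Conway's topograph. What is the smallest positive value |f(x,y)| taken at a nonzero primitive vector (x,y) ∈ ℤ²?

descent: ρ → (-6,12,7)  [lands on river]
river: ρ → (7,16,-2)
river: ρ → (-2,16,7)
river: ρ → (7,12,-6)
closes: descent 1, river 4
min |a| on river = 2

2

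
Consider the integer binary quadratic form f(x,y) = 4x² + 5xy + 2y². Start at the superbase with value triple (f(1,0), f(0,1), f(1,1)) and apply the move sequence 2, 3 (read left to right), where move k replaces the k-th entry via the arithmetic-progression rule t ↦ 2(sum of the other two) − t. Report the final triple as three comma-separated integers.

start (4,2,11) = (f(1,0),f(0,1),f(1,1))
replace slot 2: 2·(4+11) − 2 = 28 → (4,28,11)
replace slot 3: 2·(4+28) − 11 = 53 → (4,28,53)

4,28,53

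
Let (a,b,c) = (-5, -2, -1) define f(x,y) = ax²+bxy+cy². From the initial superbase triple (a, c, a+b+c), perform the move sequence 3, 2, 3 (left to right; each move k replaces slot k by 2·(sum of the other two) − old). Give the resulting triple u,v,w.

start (-5,-1,-8) = (f(1,0),f(0,1),f(1,1))
replace slot 3: 2·((-5)+(-1)) − (-8) = -4 → (-5,-1,-4)
replace slot 2: 2·((-5)+(-4)) − (-1) = -17 → (-5,-17,-4)
replace slot 3: 2·((-5)+(-17)) − (-4) = -40 → (-5,-17,-40)

-5,-17,-40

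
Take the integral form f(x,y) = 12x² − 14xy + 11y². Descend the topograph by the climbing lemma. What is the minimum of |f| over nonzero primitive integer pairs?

translate: b→10 (≡-14 mod 24), so (12,-14,11)→(12,10,9)
flip: (12,10,9)→(9,-10,12)
translate: b→8 (≡-10 mod 18), so (9,-10,12)→(9,8,11)
reduced (well bottom): (9,8,11) with a≤c, −a<b≤a
well minimum = a = 9

9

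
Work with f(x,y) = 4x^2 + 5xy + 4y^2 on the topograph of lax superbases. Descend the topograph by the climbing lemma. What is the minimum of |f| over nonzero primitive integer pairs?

translate: b→-3 (≡5 mod 8), so (4,5,4)→(4,-3,3)
flip: (4,-3,3)→(3,3,4)
reduced (well bottom): (3,3,4) with a≤c, −a<b≤a
well minimum = a = 3

3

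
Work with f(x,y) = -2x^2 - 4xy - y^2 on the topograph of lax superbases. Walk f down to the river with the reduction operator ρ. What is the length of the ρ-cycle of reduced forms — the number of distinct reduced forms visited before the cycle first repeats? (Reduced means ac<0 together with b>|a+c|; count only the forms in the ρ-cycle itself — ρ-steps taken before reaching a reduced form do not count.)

D = 8, ⌊√D⌋ = 2
descent: ρ → (-1,2,1)  [lands on river]
river: ρ → (1,2,-1)
ρ-cycle length = 2 (tail of 1 descent step not counted)

2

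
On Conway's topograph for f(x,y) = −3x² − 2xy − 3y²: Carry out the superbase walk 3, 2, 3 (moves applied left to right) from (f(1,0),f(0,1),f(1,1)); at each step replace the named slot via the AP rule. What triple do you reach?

start (-3,-3,-8) = (f(1,0),f(0,1),f(1,1))
replace slot 3: 2·((-3)+(-3)) − (-8) = -4 → (-3,-3,-4)
replace slot 2: 2·((-3)+(-4)) − (-3) = -11 → (-3,-11,-4)
replace slot 3: 2·((-3)+(-11)) − (-4) = -24 → (-3,-11,-24)

-3,-11,-24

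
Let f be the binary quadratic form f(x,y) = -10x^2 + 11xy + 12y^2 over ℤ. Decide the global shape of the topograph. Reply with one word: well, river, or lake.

D = b²−4ac = 11² − 4·(-10)·12 = 601
D > 0 non-square ⇒ indefinite ⇒ periodic river

river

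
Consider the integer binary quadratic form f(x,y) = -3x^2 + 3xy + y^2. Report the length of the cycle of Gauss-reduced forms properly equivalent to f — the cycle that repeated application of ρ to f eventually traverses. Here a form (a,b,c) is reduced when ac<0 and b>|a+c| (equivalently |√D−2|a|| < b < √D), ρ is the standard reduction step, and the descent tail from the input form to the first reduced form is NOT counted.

D = 21, ⌊√D⌋ = 4
river: ρ → (1,3,-3)
river: ρ → (-3,3,1)
ρ-cycle length = 2 (tail of 0 descent steps not counted)

2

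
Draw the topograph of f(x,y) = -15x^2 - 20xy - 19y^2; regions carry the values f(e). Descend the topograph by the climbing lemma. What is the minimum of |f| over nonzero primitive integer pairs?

translate: b→-10 (≡20 mod 30), so (15,20,19)→(15,-10,14)
flip: (15,-10,14)→(14,10,15)
reduced (well bottom): (14,10,15) with a≤c, −a<b≤a
well minimum |f| = |-14| = 14 (negative-definite)

14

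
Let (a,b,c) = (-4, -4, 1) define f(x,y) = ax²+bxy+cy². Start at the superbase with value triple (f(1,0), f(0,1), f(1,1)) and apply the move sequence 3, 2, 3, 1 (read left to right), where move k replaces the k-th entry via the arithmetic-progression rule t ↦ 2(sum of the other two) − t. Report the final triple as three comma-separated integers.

start (-4,1,-7) = (f(1,0),f(0,1),f(1,1))
replace slot 3: 2·((-4)+1) − (-7) = 1 → (-4,1,1)
replace slot 2: 2·((-4)+1) − 1 = -7 → (-4,-7,1)
replace slot 3: 2·((-4)+(-7)) − 1 = -23 → (-4,-7,-23)
replace slot 1: 2·((-7)+(-23)) − (-4) = -56 → (-56,-7,-23)

-56,-7,-23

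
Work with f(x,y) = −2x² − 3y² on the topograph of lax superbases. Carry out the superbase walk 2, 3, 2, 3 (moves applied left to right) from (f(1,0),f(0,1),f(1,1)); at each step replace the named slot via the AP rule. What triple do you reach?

start (-2,-3,-5) = (f(1,0),f(0,1),f(1,1))
replace slot 2: 2·((-2)+(-5)) − (-3) = -11 → (-2,-11,-5)
replace slot 3: 2·((-2)+(-11)) − (-5) = -21 → (-2,-11,-21)
replace slot 2: 2·((-2)+(-21)) − (-11) = -35 → (-2,-35,-21)
replace slot 3: 2·((-2)+(-35)) − (-21) = -53 → (-2,-35,-53)

-2,-35,-53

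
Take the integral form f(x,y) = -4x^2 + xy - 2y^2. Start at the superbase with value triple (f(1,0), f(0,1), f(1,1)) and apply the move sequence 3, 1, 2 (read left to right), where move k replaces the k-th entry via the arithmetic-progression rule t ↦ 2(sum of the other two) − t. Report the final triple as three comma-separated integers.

start (-4,-2,-5) = (f(1,0),f(0,1),f(1,1))
replace slot 3: 2·((-4)+(-2)) − (-5) = -7 → (-4,-2,-7)
replace slot 1: 2·((-2)+(-7)) − (-4) = -14 → (-14,-2,-7)
replace slot 2: 2·((-14)+(-7)) − (-2) = -40 → (-14,-40,-7)

-14,-40,-7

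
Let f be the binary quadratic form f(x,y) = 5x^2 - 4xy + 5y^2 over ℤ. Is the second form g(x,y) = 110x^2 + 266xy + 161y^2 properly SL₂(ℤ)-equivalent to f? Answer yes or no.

D₁ = -84, D₂ = -84
f: flip: (5,-4,5)→(5,4,5)
f: reduced (well bottom): (5,4,5) with a≤c, −a<b≤a
g: translate: b→46 (≡266 mod 220), so (110,266,161)→(110,46,5)
g: flip: (110,46,5)→(5,-46,110)
g: translate: b→4 (≡-46 mod 10), so (5,-46,110)→(5,4,5)
g: reduced (well bottom): (5,4,5) with a≤c, −a<b≤a
reduced forms (5, 4, 5) vs (5, 4, 5) ⇒ equivalent

yes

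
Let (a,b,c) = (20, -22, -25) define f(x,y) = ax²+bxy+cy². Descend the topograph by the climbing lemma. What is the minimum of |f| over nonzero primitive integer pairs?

descent: ρ → (-25,22,20)  [lands on river]
river: ρ → (20,18,-27)
river: ρ → (-27,36,11)
river: ρ → (11,30,-36)
river: ρ → (-36,42,5)
river: ρ → (5,48,-9)
river: ρ → (-9,42,20)
river: ρ → (20,38,-13)
river: ρ → (-13,40,17)
river: ρ → (17,28,-25)
closes: descent 1, river 10
min |a| on river = 5

5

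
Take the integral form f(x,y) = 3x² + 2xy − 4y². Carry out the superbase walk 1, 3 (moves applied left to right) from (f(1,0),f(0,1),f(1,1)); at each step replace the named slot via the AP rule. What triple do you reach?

start (3,-4,1) = (f(1,0),f(0,1),f(1,1))
replace slot 1: 2·((-4)+1) − 3 = -9 → (-9,-4,1)
replace slot 3: 2·((-9)+(-4)) − 1 = -27 → (-9,-4,-27)

-9,-4,-27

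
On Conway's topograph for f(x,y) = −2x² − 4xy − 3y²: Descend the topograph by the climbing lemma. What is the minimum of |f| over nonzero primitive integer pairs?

translate: b→0 (≡4 mod 4), so (2,4,3)→(2,0,1)
flip: (2,0,1)→(1,0,2)
reduced (well bottom): (1,0,2) with a≤c, −a<b≤a
well minimum |f| = |-1| = 1 (negative-definite)

1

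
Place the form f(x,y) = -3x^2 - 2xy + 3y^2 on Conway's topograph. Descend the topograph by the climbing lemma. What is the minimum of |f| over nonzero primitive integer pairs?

descent: ρ → (3,2,-3)  [lands on river]
river: ρ → (-3,4,2)
river: ρ → (2,4,-3)
river: ρ → (-3,2,3)
river: ρ → (3,4,-2)
river: ρ → (-2,4,3)
closes: descent 1, river 6
min |a| on river = 2

2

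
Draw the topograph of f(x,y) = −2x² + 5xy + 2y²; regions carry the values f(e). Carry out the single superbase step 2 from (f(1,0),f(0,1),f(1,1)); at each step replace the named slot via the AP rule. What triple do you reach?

start (-2,2,5) = (f(1,0),f(0,1),f(1,1))
replace slot 2: 2·((-2)+5) − 2 = 4 → (-2,4,5)

-2,4,5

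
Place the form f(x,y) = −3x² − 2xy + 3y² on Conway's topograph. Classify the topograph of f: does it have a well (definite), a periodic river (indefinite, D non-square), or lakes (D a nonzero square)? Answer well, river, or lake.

D = b²−4ac = (-2)² − 4·(-3)·3 = 40
D > 0 non-square ⇒ indefinite ⇒ periodic river

river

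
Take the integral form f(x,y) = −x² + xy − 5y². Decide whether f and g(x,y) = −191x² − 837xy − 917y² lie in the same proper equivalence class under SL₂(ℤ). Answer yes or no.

D₁ = -19, D₂ = -19
f is negative-definite; reduce −f:
−f: translate: b→1 (≡-1 mod 2), so (1,-1,5)→(1,1,5)
−f: reduced (well bottom): (1,1,5) with a≤c, −a<b≤a
flip sign back: reduced form of f is (-1,-1,-5)
g is negative-definite; reduce −g:
−g: translate: b→73 (≡837 mod 382), so (191,837,917)→(191,73,7)
−g: flip: (191,73,7)→(7,-73,191)
−g: translate: b→-3 (≡-73 mod 14), so (7,-73,191)→(7,-3,1)
−g: flip: (7,-3,1)→(1,3,7)
−g: translate: b→1 (≡3 mod 2), so (1,3,7)→(1,1,5)
−g: reduced (well bottom): (1,1,5) with a≤c, −a<b≤a
flip sign back: reduced form of g is (-1,-1,-5)
reduced forms (-1, -1, -5) vs (-1, -1, -5) ⇒ equivalent

yes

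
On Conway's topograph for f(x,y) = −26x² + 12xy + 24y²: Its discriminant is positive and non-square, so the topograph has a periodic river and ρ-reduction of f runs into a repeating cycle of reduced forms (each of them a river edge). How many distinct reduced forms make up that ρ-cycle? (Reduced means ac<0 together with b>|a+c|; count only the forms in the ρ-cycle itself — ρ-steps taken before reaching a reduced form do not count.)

D = 2640, ⌊√D⌋ = 51
river: ρ → (24,36,-14)
river: ρ → (-14,48,6)
river: ρ → (6,48,-14)
river: ρ → (-14,36,24)
river: ρ → (24,12,-26)
river: ρ → (-26,40,10)
river: ρ → (10,40,-26)
river: ρ → (-26,12,24)
ρ-cycle length = 8 (tail of 0 descent steps not counted)

8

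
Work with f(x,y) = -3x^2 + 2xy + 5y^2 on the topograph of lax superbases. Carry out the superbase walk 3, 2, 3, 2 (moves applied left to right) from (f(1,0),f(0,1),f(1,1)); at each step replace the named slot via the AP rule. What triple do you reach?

start (-3,5,4) = (f(1,0),f(0,1),f(1,1))
replace slot 3: 2·((-3)+5) − 4 = 0 → (-3,5,0)
replace slot 2: 2·((-3)+0) − 5 = -11 → (-3,-11,0)
replace slot 3: 2·((-3)+(-11)) − 0 = -28 → (-3,-11,-28)
replace slot 2: 2·((-3)+(-28)) − (-11) = -51 → (-3,-51,-28)

-3,-51,-28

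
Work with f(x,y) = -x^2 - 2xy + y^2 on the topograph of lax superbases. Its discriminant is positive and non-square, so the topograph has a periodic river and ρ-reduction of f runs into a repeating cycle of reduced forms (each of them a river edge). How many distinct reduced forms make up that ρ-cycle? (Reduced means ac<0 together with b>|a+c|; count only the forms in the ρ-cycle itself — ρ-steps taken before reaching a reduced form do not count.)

D = 8, ⌊√D⌋ = 2
descent: ρ → (1,2,-1)  [lands on river]
river: ρ → (-1,2,1)
ρ-cycle length = 2 (tail of 1 descent step not counted)

2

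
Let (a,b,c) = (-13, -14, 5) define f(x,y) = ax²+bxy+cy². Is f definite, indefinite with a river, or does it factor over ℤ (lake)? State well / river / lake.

D = b²−4ac = (-14)² − 4·(-13)·5 = 456
D > 0 non-square ⇒ indefinite ⇒ periodic river

river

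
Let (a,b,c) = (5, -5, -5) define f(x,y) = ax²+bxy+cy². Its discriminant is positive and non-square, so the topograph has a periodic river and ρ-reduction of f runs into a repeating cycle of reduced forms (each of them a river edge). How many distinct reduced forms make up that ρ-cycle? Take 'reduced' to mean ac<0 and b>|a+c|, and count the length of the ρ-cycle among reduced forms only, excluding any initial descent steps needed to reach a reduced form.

D = 125, ⌊√D⌋ = 11
descent: ρ → (-5,5,5)  [lands on river]
river: ρ → (5,5,-5)
ρ-cycle length = 2 (tail of 1 descent step not counted)

2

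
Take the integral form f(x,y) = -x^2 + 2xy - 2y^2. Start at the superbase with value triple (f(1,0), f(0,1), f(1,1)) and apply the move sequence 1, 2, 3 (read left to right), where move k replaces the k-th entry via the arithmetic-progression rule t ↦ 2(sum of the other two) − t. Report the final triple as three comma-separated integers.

start (-1,-2,-1) = (f(1,0),f(0,1),f(1,1))
replace slot 1: 2·((-2)+(-1)) − (-1) = -5 → (-5,-2,-1)
replace slot 2: 2·((-5)+(-1)) − (-2) = -10 → (-5,-10,-1)
replace slot 3: 2·((-5)+(-10)) − (-1) = -29 → (-5,-10,-29)

-5,-10,-29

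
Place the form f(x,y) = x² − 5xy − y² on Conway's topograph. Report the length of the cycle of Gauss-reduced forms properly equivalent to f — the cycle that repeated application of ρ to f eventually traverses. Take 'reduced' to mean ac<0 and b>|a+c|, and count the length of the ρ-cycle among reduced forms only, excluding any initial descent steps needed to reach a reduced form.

D = 29, ⌊√D⌋ = 5
descent: ρ → (-1,5,1)  [lands on river]
river: ρ → (1,5,-1)
ρ-cycle length = 2 (tail of 1 descent step not counted)

2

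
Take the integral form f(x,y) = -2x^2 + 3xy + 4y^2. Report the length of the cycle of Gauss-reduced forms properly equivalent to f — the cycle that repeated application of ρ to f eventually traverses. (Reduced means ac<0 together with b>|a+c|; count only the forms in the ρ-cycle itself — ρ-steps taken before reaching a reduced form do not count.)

D = 41, ⌊√D⌋ = 6
river: ρ → (4,5,-1)
river: ρ → (-1,5,4)
river: ρ → (4,3,-2)
river: ρ → (-2,5,2)
river: ρ → (2,3,-4)
river: ρ → (-4,5,1)
river: ρ → (1,5,-4)
river: ρ → (-4,3,2)
river: ρ → (2,5,-2)
river: ρ → (-2,3,4)
ρ-cycle length = 10 (tail of 0 descent steps not counted)

10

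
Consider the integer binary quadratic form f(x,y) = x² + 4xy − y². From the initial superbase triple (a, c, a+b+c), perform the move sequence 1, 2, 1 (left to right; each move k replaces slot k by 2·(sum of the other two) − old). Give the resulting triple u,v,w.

start (1,-1,4) = (f(1,0),f(0,1),f(1,1))
replace slot 1: 2·((-1)+4) − 1 = 5 → (5,-1,4)
replace slot 2: 2·(5+4) − (-1) = 19 → (5,19,4)
replace slot 1: 2·(19+4) − 5 = 41 → (41,19,4)

41,19,4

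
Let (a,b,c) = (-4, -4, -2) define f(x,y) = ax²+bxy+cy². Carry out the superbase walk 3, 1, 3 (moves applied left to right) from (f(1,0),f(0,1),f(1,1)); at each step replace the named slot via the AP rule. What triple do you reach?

start (-4,-2,-10) = (f(1,0),f(0,1),f(1,1))
replace slot 3: 2·((-4)+(-2)) − (-10) = -2 → (-4,-2,-2)
replace slot 1: 2·((-2)+(-2)) − (-4) = -4 → (-4,-2,-2)
replace slot 3: 2·((-4)+(-2)) − (-2) = -10 → (-4,-2,-10)

-4,-2,-10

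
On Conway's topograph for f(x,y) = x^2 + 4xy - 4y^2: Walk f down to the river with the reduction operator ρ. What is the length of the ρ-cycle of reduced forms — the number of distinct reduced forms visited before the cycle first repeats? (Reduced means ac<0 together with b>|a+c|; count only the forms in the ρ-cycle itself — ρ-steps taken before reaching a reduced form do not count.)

D = 32, ⌊√D⌋ = 5
river: ρ → (-4,4,1)
river: ρ → (1,4,-4)
ρ-cycle length = 2 (tail of 0 descent steps not counted)

2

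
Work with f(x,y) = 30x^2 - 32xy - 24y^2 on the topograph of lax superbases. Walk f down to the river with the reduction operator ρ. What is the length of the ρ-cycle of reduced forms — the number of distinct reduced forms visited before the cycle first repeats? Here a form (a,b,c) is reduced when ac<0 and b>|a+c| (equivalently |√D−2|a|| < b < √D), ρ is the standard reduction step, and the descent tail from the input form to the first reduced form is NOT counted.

D = 3904, ⌊√D⌋ = 62
descent: ρ → (-24,32,30)  [lands on river]
river: ρ → (30,28,-26)
river: ρ → (-26,24,32)
river: ρ → (32,40,-18)
river: ρ → (-18,32,40)
river: ρ → (40,48,-10)
river: ρ → (-10,52,30)
river: ρ → (30,8,-32)
river: ρ → (-32,56,6)
river: ρ → (6,52,-50)
river: ρ → (-50,48,8)
river: ρ → (8,48,-50)
river: ρ → (-50,52,6)
river: ρ → (6,56,-32)
river: ρ → (-32,8,30)
river: ρ → (30,52,-10)
river: ρ → (-10,48,40)
river: ρ → (40,32,-18)
river: ρ → (-18,40,32)
river: ρ → (32,24,-26)
river: ρ → (-26,28,30)
river: ρ → (30,32,-24)
river: ρ → (-24,16,38)
river: ρ → (38,60,-2)
river: ρ → (-2,60,38)
river: ρ → (38,16,-24)
ρ-cycle length = 26 (tail of 1 descent step not counted)

26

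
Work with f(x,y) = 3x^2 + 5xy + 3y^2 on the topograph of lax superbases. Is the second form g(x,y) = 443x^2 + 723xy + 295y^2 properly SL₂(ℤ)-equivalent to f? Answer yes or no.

D₁ = -11, D₂ = -11
f: translate: b→-1 (≡5 mod 6), so (3,5,3)→(3,-1,1)
f: flip: (3,-1,1)→(1,1,3)
f: reduced (well bottom): (1,1,3) with a≤c, −a<b≤a
g: translate: b→-163 (≡723 mod 886), so (443,723,295)→(443,-163,15)
g: flip: (443,-163,15)→(15,163,443)
g: translate: b→13 (≡163 mod 30), so (15,163,443)→(15,13,3)
g: flip: (15,13,3)→(3,-13,15)
g: translate: b→-1 (≡-13 mod 6), so (3,-13,15)→(3,-1,1)
g: flip: (3,-1,1)→(1,1,3)
g: reduced (well bottom): (1,1,3) with a≤c, −a<b≤a
reduced forms (1, 1, 3) vs (1, 1, 3) ⇒ equivalent

yes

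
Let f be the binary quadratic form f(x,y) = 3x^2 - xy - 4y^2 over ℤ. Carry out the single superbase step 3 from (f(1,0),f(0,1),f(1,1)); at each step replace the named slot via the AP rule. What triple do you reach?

start (3,-4,-2) = (f(1,0),f(0,1),f(1,1))
replace slot 3: 2·(3+(-4)) − (-2) = 0 → (3,-4,0)

3,-4,0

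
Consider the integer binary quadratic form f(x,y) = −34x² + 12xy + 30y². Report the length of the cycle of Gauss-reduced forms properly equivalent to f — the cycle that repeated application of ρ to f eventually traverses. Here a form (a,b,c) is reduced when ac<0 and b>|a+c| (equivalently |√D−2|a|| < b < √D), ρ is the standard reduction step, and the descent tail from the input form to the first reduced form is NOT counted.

D = 4224, ⌊√D⌋ = 64
river: ρ → (30,48,-16)
river: ρ → (-16,48,30)
river: ρ → (30,12,-34)
river: ρ → (-34,56,8)
river: ρ → (8,56,-34)
river: ρ → (-34,12,30)
ρ-cycle length = 6 (tail of 0 descent steps not counted)

6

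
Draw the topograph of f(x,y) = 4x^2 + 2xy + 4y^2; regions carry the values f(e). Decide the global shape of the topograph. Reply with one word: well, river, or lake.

D = b²−4ac = 2² − 4·4·4 = -60
D < 0 ⇒ definite ⇒ every region one sign ⇒ single well

well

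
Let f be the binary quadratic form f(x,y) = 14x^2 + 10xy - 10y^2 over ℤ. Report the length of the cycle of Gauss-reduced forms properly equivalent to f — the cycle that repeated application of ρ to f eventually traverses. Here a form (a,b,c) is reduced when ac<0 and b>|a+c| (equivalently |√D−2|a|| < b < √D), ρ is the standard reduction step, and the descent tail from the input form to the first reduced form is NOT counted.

D = 660, ⌊√D⌋ = 25
river: ρ → (-10,10,14)
river: ρ → (14,18,-6)
river: ρ → (-6,18,14)
river: ρ → (14,10,-10)
ρ-cycle length = 4 (tail of 0 descent steps not counted)

4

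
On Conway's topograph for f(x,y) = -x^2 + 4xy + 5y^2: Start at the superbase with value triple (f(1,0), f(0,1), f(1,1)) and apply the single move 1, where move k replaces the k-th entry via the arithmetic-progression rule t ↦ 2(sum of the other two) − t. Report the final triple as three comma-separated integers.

start (-1,5,8) = (f(1,0),f(0,1),f(1,1))
replace slot 1: 2·(5+8) − (-1) = 27 → (27,5,8)

27,5,8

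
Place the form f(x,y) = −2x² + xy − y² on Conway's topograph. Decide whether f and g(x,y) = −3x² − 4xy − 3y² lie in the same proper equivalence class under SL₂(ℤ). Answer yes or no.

D₁ = -7, D₂ = -20
discriminants differ ⇒ not SL₂(ℤ)-equivalent

no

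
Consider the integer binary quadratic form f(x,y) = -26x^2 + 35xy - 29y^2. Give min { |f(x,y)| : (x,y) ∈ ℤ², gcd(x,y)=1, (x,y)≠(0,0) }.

translate: b→17 (≡-35 mod 52), so (26,-35,29)→(26,17,20)
flip: (26,17,20)→(20,-17,26)
reduced (well bottom): (20,-17,26) with a≤c, −a<b≤a
well minimum |f| = |-20| = 20 (negative-definite)

20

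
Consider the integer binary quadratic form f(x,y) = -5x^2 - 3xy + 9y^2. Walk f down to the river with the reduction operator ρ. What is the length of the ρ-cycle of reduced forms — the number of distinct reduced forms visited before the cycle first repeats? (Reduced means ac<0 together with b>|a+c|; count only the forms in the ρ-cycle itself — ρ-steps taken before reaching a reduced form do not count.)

D = 189, ⌊√D⌋ = 13
descent: ρ → (9,3,-5)
descent: ρ → (-5,7,7)  [lands on river]
river: ρ → (7,7,-5)
river: ρ → (-5,13,1)
river: ρ → (1,13,-5)
ρ-cycle length = 4 (tail of 2 descent steps not counted)

4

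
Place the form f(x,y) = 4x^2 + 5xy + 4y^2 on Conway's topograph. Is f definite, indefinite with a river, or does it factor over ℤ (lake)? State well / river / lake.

D = b²−4ac = 5² − 4·4·4 = -39
D < 0 ⇒ definite ⇒ every region one sign ⇒ single well

well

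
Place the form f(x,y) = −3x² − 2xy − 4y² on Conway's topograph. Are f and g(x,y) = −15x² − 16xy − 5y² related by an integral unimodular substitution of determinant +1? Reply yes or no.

D₁ = -44, D₂ = -44
f is negative-definite; reduce −f:
−f: reduced (well bottom): (3,2,4) with a≤c, −a<b≤a
flip sign back: reduced form of f is (-3,-2,-4)
g is negative-definite; reduce −g:
−g: translate: b→-14 (≡16 mod 30), so (15,16,5)→(15,-14,4)
−g: flip: (15,-14,4)→(4,14,15)
−g: translate: b→-2 (≡14 mod 8), so (4,14,15)→(4,-2,3)
−g: flip: (4,-2,3)→(3,2,4)
−g: reduced (well bottom): (3,2,4) with a≤c, −a<b≤a
flip sign back: reduced form of g is (-3,-2,-4)
reduced forms (-3, -2, -4) vs (-3, -2, -4) ⇒ equivalent

yes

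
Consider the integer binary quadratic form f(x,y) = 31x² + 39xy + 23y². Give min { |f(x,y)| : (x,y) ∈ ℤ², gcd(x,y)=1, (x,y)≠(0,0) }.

translate: b→-23 (≡39 mod 62), so (31,39,23)→(31,-23,15)
flip: (31,-23,15)→(15,23,31)
translate: b→-7 (≡23 mod 30), so (15,23,31)→(15,-7,23)
reduced (well bottom): (15,-7,23) with a≤c, −a<b≤a
well minimum = a = 15

15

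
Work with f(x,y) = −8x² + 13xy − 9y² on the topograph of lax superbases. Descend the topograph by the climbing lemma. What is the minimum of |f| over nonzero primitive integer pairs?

translate: b→3 (≡-13 mod 16), so (8,-13,9)→(8,3,4)
flip: (8,3,4)→(4,-3,8)
reduced (well bottom): (4,-3,8) with a≤c, −a<b≤a
well minimum |f| = |-4| = 4 (negative-definite)

4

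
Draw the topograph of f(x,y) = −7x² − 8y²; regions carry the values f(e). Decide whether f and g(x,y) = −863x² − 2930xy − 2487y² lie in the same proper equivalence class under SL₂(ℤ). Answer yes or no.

D₁ = -224, D₂ = -224
f is negative-definite; reduce −f:
−f: reduced (well bottom): (7,0,8) with a≤c, −a<b≤a
flip sign back: reduced form of f is (-7,0,-8)
g is negative-definite; reduce −g:
−g: translate: b→-522 (≡2930 mod 1726), so (863,2930,2487)→(863,-522,79)
−g: flip: (863,-522,79)→(79,522,863)
−g: translate: b→48 (≡522 mod 158), so (79,522,863)→(79,48,8)
−g: flip: (79,48,8)→(8,-48,79)
−g: translate: b→0 (≡-48 mod 16), so (8,-48,79)→(8,0,7)
−g: flip: (8,0,7)→(7,0,8)
−g: reduced (well bottom): (7,0,8) with a≤c, −a<b≤a
flip sign back: reduced form of g is (-7,0,-8)
reduced forms (-7, 0, -8) vs (-7, 0, -8) ⇒ equivalent

yes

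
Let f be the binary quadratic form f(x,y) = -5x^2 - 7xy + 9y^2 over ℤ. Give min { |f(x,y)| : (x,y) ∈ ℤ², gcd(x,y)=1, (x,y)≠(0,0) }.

descent: ρ → (9,7,-5)  [lands on river]
river: ρ → (-5,13,3)
river: ρ → (3,11,-9)
river: ρ → (-9,7,5)
river: ρ → (5,13,-3)
river: ρ → (-3,11,9)
closes: descent 1, river 6
min |a| on river = 3

3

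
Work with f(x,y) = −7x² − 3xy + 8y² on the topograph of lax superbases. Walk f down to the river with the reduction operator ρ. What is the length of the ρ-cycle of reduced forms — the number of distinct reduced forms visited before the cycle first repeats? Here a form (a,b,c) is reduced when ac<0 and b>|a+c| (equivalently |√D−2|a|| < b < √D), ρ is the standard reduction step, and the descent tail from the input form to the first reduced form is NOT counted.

D = 233, ⌊√D⌋ = 15
descent: ρ → (8,3,-7)  [lands on river]
river: ρ → (-7,11,4)
river: ρ → (4,13,-4)
river: ρ → (-4,11,7)
river: ρ → (7,3,-8)
river: ρ → (-8,13,2)
river: ρ → (2,15,-1)
river: ρ → (-1,15,2)
river: ρ → (2,13,-8)
river: ρ → (-8,3,7)
river: ρ → (7,11,-4)
river: ρ → (-4,13,4)
river: ρ → (4,11,-7)
river: ρ → (-7,3,8)
river: ρ → (8,13,-2)
river: ρ → (-2,15,1)
river: ρ → (1,15,-2)
river: ρ → (-2,13,8)
ρ-cycle length = 18 (tail of 1 descent step not counted)

18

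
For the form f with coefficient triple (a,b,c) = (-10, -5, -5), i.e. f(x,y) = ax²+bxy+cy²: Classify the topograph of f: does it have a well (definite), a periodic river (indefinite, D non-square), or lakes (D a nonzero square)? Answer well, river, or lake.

D = b²−4ac = (-5)² − 4·(-10)·(-5) = -175
D < 0 ⇒ definite ⇒ every region one sign ⇒ single well

well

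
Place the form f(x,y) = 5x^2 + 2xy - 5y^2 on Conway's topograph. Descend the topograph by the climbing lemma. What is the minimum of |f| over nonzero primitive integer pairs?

river: ρ → (-5,8,2)
river: ρ → (2,8,-5)
river: ρ → (-5,2,5)
river: ρ → (5,8,-2)
river: ρ → (-2,8,5)
river: ρ → (5,2,-5)
closes: descent 0, river 6
min |a| on river = 2

2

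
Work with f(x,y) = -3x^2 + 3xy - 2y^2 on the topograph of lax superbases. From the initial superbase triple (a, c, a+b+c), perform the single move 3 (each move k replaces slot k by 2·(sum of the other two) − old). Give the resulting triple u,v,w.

start (-3,-2,-2) = (f(1,0),f(0,1),f(1,1))
replace slot 3: 2·((-3)+(-2)) − (-2) = -8 → (-3,-2,-8)

-3,-2,-8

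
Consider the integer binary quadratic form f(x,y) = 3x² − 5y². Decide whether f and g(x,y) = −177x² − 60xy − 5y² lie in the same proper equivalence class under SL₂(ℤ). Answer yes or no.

D₁ = 60, D₂ = 60
river cycle of f (length 2): (3, 6, -2), (-2, 6, 3)
river cycle of g (length 2): (3, 6, -2), (-2, 6, 3)
cycles coincide ⇒ equivalent

yes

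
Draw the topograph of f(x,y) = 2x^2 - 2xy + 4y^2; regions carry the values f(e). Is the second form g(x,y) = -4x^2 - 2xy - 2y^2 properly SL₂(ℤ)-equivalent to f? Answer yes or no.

D₁ = -28, D₂ = -28
f: translate: b→2 (≡-2 mod 4), so (2,-2,4)→(2,2,4)
f: reduced (well bottom): (2,2,4) with a≤c, −a<b≤a
g is negative-definite; reduce −g:
−g: flip: (4,2,2)→(2,-2,4)
−g: translate: b→2 (≡-2 mod 4), so (2,-2,4)→(2,2,4)
−g: reduced (well bottom): (2,2,4) with a≤c, −a<b≤a
flip sign back: reduced form of g is (-2,-2,-4)
reduced forms (2, 2, 4) vs (-2, -2, -4) ⇒ inequivalent

no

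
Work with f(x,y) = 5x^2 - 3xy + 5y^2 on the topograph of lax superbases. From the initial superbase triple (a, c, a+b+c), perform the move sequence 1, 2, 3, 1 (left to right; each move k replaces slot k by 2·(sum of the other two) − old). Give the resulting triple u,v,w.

start (5,5,7) = (f(1,0),f(0,1),f(1,1))
replace slot 1: 2·(5+7) − 5 = 19 → (19,5,7)
replace slot 2: 2·(19+7) − 5 = 47 → (19,47,7)
replace slot 3: 2·(19+47) − 7 = 125 → (19,47,125)
replace slot 1: 2·(47+125) − 19 = 325 → (325,47,125)

325,47,125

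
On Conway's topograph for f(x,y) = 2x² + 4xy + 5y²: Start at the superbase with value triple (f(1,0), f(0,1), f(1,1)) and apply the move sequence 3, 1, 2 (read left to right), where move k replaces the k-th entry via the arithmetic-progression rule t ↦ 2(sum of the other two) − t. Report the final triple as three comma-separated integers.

start (2,5,11) = (f(1,0),f(0,1),f(1,1))
replace slot 3: 2·(2+5) − 11 = 3 → (2,5,3)
replace slot 1: 2·(5+3) − 2 = 14 → (14,5,3)
replace slot 2: 2·(14+3) − 5 = 29 → (14,29,3)

14,29,3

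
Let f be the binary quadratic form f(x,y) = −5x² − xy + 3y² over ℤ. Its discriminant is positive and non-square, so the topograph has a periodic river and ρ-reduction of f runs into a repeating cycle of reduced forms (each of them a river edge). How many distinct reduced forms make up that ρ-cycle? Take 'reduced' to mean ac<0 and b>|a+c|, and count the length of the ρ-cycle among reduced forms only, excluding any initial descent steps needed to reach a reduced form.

D = 61, ⌊√D⌋ = 7
descent: ρ → (3,7,-1)  [lands on river]
river: ρ → (-1,7,3)
river: ρ → (3,5,-3)
river: ρ → (-3,7,1)
river: ρ → (1,7,-3)
river: ρ → (-3,5,3)
ρ-cycle length = 6 (tail of 1 descent step not counted)

6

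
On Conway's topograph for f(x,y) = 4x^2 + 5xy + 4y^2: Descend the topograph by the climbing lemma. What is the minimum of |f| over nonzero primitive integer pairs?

translate: b→-3 (≡5 mod 8), so (4,5,4)→(4,-3,3)
flip: (4,-3,3)→(3,3,4)
reduced (well bottom): (3,3,4) with a≤c, −a<b≤a
well minimum = a = 3

3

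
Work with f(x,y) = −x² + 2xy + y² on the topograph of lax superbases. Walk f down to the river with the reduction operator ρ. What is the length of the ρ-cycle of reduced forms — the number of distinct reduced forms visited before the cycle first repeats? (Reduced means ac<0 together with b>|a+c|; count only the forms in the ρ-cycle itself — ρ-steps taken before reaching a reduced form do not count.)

D = 8, ⌊√D⌋ = 2
river: ρ → (1,2,-1)
river: ρ → (-1,2,1)
ρ-cycle length = 2 (tail of 0 descent steps not counted)

2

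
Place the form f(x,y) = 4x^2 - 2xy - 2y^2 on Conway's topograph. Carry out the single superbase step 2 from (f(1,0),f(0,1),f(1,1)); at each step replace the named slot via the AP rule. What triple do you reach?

start (4,-2,0) = (f(1,0),f(0,1),f(1,1))
replace slot 2: 2·(4+0) − (-2) = 10 → (4,10,0)

4,10,0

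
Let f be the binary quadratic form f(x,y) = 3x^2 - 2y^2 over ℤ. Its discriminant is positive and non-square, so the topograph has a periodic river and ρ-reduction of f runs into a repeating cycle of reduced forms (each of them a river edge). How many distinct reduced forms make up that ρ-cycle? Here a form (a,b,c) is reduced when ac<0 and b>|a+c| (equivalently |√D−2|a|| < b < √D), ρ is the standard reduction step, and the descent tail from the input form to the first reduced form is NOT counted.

D = 24, ⌊√D⌋ = 4
descent: ρ → (-2,4,1)  [lands on river]
river: ρ → (1,4,-2)
ρ-cycle length = 2 (tail of 1 descent step not counted)

2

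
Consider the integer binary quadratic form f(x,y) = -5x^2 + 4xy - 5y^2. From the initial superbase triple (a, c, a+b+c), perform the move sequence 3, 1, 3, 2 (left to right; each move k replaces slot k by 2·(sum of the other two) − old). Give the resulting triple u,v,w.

start (-5,-5,-6) = (f(1,0),f(0,1),f(1,1))
replace slot 3: 2·((-5)+(-5)) − (-6) = -14 → (-5,-5,-14)
replace slot 1: 2·((-5)+(-14)) − (-5) = -33 → (-33,-5,-14)
replace slot 3: 2·((-33)+(-5)) − (-14) = -62 → (-33,-5,-62)
replace slot 2: 2·((-33)+(-62)) − (-5) = -185 → (-33,-185,-62)

-33,-185,-62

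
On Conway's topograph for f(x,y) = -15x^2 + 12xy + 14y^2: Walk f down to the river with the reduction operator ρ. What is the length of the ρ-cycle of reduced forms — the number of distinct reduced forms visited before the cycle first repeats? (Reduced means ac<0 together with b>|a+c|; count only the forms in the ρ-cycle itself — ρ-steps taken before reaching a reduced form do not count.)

D = 984, ⌊√D⌋ = 31
river: ρ → (14,16,-13)
river: ρ → (-13,10,17)
river: ρ → (17,24,-6)
river: ρ → (-6,24,17)
river: ρ → (17,10,-13)
river: ρ → (-13,16,14)
river: ρ → (14,12,-15)
river: ρ → (-15,18,11)
river: ρ → (11,26,-7)
river: ρ → (-7,30,3)
river: ρ → (3,30,-7)
river: ρ → (-7,26,11)
river: ρ → (11,18,-15)
river: ρ → (-15,12,14)
ρ-cycle length = 14 (tail of 0 descent steps not counted)

14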